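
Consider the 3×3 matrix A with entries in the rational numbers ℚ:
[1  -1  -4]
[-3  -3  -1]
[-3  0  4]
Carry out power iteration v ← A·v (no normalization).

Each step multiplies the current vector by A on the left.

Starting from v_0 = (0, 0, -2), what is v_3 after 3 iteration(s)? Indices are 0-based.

v_0 = (0, 0, -2).
v_1 = A·v_0 = (8, 2, -8).
v_2 = A·v_1 = (38, -22, -56).
v_3 = A·v_2 = (284, 8, -338).

v_3 = (284, 8, -338)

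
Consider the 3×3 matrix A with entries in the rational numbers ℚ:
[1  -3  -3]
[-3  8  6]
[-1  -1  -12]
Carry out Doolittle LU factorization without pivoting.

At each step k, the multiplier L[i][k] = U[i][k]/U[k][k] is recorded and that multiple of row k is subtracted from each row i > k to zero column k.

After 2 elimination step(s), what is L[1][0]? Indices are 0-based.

[col 0] pivot 1
  R1 -= -3*R0 → (0, -1, -3)  (L[1][0] := -3)
  R2 -= -1*R0 → (0, -4, -15)  (L[2][0] := -1)
[col 1] pivot -1
  R2 -= 4*R1 → (0, 0, -3)  (L[2][1] := 4)

L[1][0] = -3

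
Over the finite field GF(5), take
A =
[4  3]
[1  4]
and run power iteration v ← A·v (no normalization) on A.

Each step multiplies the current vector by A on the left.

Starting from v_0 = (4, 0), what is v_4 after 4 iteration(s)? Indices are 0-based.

v_4 = (2, 1)

v_0 = (4, 0).
v_1 = A·v_0 = (1, 4).
v_2 = A·v_1 = (1, 2).
v_3 = A·v_2 = (0, 4).
v_4 = A·v_3 = (2, 1).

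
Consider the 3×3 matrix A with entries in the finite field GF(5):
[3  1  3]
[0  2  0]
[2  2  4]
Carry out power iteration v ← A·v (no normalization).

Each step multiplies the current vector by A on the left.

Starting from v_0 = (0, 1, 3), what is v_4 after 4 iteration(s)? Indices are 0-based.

v_4 = (4, 1, 2)

v_0 = (0, 1, 3).
v_1 = A·v_0 = (0, 2, 4).
v_2 = A·v_1 = (4, 4, 0).
v_3 = A·v_2 = (1, 3, 1).
v_4 = A·v_3 = (4, 1, 2).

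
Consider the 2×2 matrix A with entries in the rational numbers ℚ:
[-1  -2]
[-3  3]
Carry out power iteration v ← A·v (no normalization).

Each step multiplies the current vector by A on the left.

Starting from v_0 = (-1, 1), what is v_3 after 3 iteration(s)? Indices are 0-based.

v_3 = (-31, 96)

v_0 = (-1, 1).
v_1 = A·v_0 = (-1, 6).
v_2 = A·v_1 = (-11, 21).
v_3 = A·v_2 = (-31, 96).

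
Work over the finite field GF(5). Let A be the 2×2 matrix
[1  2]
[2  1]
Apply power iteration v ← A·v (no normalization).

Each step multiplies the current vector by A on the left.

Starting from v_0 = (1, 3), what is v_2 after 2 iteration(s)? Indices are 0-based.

v_0 = (1, 3).
v_1 = A·v_0 = (2, 0).
v_2 = A·v_1 = (2, 4).

v_2 = (2, 4)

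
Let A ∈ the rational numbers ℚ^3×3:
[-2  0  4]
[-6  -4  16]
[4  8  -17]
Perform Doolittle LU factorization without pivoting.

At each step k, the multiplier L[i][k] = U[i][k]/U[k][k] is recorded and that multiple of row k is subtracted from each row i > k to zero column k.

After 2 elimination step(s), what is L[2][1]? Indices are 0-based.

k=0: U[0][0]=-2
  eliminate (1,0): mult=3, new row 1: (0, -4, 4); set L[1][0]=3
  eliminate (2,0): mult=-2, new row 2: (0, 8, -9); set L[2][0]=-2
k=1: U[1][1]=-4
  eliminate (2,1): mult=-2, new row 2: (0, 0, -1); set L[2][1]=-2

L[2][1] = -2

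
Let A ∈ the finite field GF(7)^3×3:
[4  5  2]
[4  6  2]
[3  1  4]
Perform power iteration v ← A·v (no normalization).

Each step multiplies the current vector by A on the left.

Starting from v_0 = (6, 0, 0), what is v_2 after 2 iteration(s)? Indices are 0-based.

v_2 = (0, 3, 0)

v_0 = (6, 0, 0).
v_1 = A·v_0 = (3, 3, 4).
v_2 = A·v_1 = (0, 3, 0).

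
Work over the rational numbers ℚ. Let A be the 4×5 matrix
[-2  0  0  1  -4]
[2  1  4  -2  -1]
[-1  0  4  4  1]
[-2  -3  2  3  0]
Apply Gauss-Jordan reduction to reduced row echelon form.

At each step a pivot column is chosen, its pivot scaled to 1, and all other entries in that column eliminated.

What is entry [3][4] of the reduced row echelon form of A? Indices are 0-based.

pivot(0,0)=-2: scale R0 → (1, 0, 0, -1/2, 2)
  clear (1,0): R1 −= (2)R0 → (0, 1, 4, -1, -5)
  clear (2,0): R2 −= (-1)R0 → (0, 0, 4, 7/2, 3)
  clear (3,0): R3 −= (-2)R0 → (0, -3, 2, 2, 4)
pivot(1,1)=1: scale R1 → (0, 1, 4, -1, -5)
  clear (3,1): R3 −= (-3)R1 → (0, 0, 14, -1, -11)
pivot(2,2)=4: scale R2 → (0, 0, 1, 7/8, 3/4)
  clear (1,2): R1 −= (4)R2 → (0, 1, 0, -9/2, -8)
  clear (3,2): R3 −= (14)R2 → (0, 0, 0, -53/4, -43/2)
pivot(3,3)=-53/4: scale R3 → (0, 0, 0, 1, 86/53)
  clear (0,3): R0 −= (-1/2)R3 → (1, 0, 0, 0, 149/53)
  clear (1,3): R1 −= (-9/2)R3 → (0, 1, 0, 0, -37/53)
  clear (2,3): R2 −= (7/8)R3 → (0, 0, 1, 0, -71/106)

M[3][4] = 86/53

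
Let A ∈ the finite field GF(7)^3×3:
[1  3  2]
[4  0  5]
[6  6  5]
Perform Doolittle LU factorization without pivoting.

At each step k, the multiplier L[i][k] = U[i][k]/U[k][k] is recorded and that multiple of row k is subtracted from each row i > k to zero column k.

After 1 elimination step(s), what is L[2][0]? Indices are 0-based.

[col 0] pivot 1
  R1 -= 4*R0 → (0, 2, 4)  (L[1][0] := 4)
  R2 -= 6*R0 → (0, 2, 0)  (L[2][0] := 6)

L[2][0] = 6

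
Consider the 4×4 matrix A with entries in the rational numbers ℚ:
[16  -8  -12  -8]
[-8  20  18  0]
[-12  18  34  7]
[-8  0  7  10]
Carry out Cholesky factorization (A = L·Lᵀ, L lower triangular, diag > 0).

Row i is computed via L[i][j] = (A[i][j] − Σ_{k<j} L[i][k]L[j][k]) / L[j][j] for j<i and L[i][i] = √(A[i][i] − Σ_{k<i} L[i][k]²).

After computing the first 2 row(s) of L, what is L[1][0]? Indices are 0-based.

L[1][0] = -2

Step 1: L[0][0] = √(16) = 4.
  L[1][0] = (-8) / L[0][0] = -2.
Step 2: L[1][1] = √(16) = 4.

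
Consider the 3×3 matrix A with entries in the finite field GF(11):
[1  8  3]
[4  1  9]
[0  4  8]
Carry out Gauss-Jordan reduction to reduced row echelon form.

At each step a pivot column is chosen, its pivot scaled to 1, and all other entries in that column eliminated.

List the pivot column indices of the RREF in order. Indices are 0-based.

pivot columns: 0, 1, 2

[1] R0 /= 1  ⇒  (1, 8, 3)
     R1 -= 4·R0  ⇒  (0, 2, 8)
[2] R1 /= 2  ⇒  (0, 1, 4)
     R0 -= 8·R1  ⇒  (1, 0, 4)
     R2 -= 4·R1  ⇒  (0, 0, 3)
[3] R2 /= 3  ⇒  (0, 0, 1)
     R0 -= 4·R2  ⇒  (1, 0, 0)
     R1 -= 4·R2  ⇒  (0, 1, 0)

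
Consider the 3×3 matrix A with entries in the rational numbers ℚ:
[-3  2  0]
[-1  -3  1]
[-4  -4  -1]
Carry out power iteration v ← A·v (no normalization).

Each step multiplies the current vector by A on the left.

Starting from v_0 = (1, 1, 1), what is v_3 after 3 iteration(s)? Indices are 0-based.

v_3 = (11, 25, -17)

v_0 = (1, 1, 1).
v_1 = A·v_0 = (-1, -3, -9).
v_2 = A·v_1 = (-3, 1, 25).
v_3 = A·v_2 = (11, 25, -17).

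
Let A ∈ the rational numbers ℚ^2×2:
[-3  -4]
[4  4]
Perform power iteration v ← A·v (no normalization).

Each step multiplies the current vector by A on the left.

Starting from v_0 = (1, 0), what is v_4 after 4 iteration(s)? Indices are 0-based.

v_0 = (1, 0).
v_1 = A·v_0 = (-3, 4).
v_2 = A·v_1 = (-7, 4).
v_3 = A·v_2 = (5, -12).
v_4 = A·v_3 = (33, -28).

v_4 = (33, -28)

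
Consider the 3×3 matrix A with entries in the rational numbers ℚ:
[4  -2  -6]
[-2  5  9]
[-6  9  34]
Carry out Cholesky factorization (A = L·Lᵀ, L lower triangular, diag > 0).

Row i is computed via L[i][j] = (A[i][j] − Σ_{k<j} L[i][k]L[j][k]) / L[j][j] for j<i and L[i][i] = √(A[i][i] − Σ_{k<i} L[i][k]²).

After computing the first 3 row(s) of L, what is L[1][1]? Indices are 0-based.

Step 1: L[0][0] = √(4) = 2.
  L[1][0] = (-2) / L[0][0] = -1.
Step 2: L[1][1] = √(4) = 2.
  L[2][0] = (-6) / L[0][0] = -3.
  L[2][1] = (6) / L[1][1] = 3.
Step 3: L[2][2] = √(16) = 4.

L[1][1] = 2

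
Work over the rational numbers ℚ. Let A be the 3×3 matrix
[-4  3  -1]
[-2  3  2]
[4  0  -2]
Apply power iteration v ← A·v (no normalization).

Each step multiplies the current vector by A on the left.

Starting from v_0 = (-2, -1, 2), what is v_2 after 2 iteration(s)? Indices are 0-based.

v_2 = (15, -15, 36)

v_0 = (-2, -1, 2).
v_1 = A·v_0 = (3, 5, -12).
v_2 = A·v_1 = (15, -15, 36).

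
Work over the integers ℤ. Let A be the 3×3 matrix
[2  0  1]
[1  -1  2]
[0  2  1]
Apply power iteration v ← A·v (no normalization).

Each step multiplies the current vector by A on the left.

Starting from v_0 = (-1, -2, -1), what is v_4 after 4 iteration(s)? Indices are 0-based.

v_0 = (-1, -2, -1).
v_1 = A·v_0 = (-3, -1, -5).
v_2 = A·v_1 = (-11, -12, -7).
v_3 = A·v_2 = (-29, -13, -31).
v_4 = A·v_3 = (-89, -78, -57).

v_4 = (-89, -78, -57)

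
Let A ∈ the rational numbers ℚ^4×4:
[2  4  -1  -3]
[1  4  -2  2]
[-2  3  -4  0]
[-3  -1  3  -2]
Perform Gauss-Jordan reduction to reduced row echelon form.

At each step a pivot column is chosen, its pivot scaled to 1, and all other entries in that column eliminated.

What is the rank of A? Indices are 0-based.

rank = 4

step 1: normalize row 0 (÷2) = (1, 2, -1/2, -3/2)
  row 1: subtract 1×row0 = (0, 2, -3/2, 7/2)
  row 2: subtract -2×row0 = (0, 7, -5, -3)
  row 3: subtract -3×row0 = (0, 5, 3/2, -13/2)
step 2: normalize row 1 (÷2) = (0, 1, -3/4, 7/4)
  row 0: subtract 2×row1 = (1, 0, 1, -5)
  row 2: subtract 7×row1 = (0, 0, 1/4, -61/4)
  row 3: subtract 5×row1 = (0, 0, 21/4, -61/4)
step 3: normalize row 2 (÷1/4) = (0, 0, 1, -61)
  row 0: subtract 1×row2 = (1, 0, 0, 56)
  row 1: subtract -3/4×row2 = (0, 1, 0, -44)
  row 3: subtract 21/4×row2 = (0, 0, 0, 305)
step 4: normalize row 3 (÷305) = (0, 0, 0, 1)
  row 0: subtract 56×row3 = (1, 0, 0, 0)
  row 1: subtract -44×row3 = (0, 1, 0, 0)
  row 2: subtract -61×row3 = (0, 0, 1, 0)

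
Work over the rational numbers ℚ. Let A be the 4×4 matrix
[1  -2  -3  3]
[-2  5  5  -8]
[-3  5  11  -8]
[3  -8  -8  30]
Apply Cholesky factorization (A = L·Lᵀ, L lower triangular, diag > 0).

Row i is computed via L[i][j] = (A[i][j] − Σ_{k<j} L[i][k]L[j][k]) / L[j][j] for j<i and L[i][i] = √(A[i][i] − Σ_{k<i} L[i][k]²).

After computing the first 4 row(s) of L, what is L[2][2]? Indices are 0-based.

L[2][2] = 1

Step 1: L[0][0] = √(1) = 1.
  L[1][0] = (-2) / L[0][0] = -2.
Step 2: L[1][1] = √(1) = 1.
  L[2][0] = (-3) / L[0][0] = -3.
  L[2][1] = (-1) / L[1][1] = -1.
Step 3: L[2][2] = √(1) = 1.
  L[3][0] = (3) / L[0][0] = 3.
  L[3][1] = (-2) / L[1][1] = -2.
  L[3][2] = (-1) / L[2][2] = -1.
Step 4: L[3][3] = √(16) = 4.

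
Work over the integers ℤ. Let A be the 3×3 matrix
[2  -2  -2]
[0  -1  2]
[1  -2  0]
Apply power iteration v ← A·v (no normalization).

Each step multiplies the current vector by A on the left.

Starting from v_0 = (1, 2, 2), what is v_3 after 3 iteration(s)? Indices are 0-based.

v_3 = (16, -12, 6)

v_0 = (1, 2, 2).
v_1 = A·v_0 = (-6, 2, -3).
v_2 = A·v_1 = (-10, -8, -10).
v_3 = A·v_2 = (16, -12, 6).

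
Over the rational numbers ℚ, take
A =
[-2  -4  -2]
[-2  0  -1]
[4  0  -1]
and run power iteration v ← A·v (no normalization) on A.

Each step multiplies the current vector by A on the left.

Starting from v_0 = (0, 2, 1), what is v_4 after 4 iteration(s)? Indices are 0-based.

v_0 = (0, 2, 1).
v_1 = A·v_0 = (-10, -1, -1).
v_2 = A·v_1 = (26, 21, -39).
v_3 = A·v_2 = (-58, -13, 143).
v_4 = A·v_3 = (-118, -27, -375).

v_4 = (-118, -27, -375)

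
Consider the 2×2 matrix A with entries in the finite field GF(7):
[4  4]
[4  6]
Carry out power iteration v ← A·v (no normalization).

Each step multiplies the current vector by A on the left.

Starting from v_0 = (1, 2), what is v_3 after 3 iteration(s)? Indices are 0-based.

v_3 = (2, 3)

v_0 = (1, 2).
v_1 = A·v_0 = (5, 2).
v_2 = A·v_1 = (0, 4).
v_3 = A·v_2 = (2, 3).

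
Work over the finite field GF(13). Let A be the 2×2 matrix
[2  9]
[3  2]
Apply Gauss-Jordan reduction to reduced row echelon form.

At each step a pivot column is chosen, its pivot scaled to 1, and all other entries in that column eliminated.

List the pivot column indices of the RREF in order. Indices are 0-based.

pivot(0,0)=2: scale R0 → (1, 11)
  clear (1,0): R1 −= (3)R0 → (0, 8)
pivot(1,1)=8: scale R1 → (0, 1)
  clear (0,1): R0 −= (11)R1 → (1, 0)

pivot columns: 0, 1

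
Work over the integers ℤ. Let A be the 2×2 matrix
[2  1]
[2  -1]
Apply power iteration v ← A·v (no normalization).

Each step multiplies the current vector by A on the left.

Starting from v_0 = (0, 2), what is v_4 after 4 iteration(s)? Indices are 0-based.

v_4 = (18, 22)

v_0 = (0, 2).
v_1 = A·v_0 = (2, -2).
v_2 = A·v_1 = (2, 6).
v_3 = A·v_2 = (10, -2).
v_4 = A·v_3 = (18, 22).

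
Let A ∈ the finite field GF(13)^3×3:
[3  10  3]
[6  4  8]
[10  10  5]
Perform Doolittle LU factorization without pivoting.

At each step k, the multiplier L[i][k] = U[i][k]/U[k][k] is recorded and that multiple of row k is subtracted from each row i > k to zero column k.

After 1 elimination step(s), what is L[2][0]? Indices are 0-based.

L[2][0] = 12

k=0: U[0][0]=3
  eliminate (1,0): mult=2, new row 1: (0, 10, 2); set L[1][0]=2
  eliminate (2,0): mult=12, new row 2: (0, 7, 8); set L[2][0]=12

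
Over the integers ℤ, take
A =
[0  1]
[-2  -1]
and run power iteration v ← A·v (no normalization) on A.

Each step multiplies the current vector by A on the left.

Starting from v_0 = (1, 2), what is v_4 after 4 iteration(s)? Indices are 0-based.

v_4 = (8, -8)

v_0 = (1, 2).
v_1 = A·v_0 = (2, -4).
v_2 = A·v_1 = (-4, 0).
v_3 = A·v_2 = (0, 8).
v_4 = A·v_3 = (8, -8).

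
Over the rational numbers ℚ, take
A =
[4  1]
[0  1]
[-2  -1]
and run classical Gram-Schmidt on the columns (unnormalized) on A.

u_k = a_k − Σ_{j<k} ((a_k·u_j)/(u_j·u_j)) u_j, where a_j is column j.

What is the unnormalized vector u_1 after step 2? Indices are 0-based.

u_1 = (-1/5, 1, -2/5)

Step 1: u_0 = a_0 = (4, 0, -2).
Step 2: u_1 = a_1 − (3/10)·u_0 = (-1/5, 1, -2/5).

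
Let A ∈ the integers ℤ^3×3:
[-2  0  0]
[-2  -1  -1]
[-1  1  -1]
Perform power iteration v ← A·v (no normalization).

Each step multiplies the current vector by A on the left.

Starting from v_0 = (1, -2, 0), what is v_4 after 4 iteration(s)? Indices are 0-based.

v_0 = (1, -2, 0).
v_1 = A·v_0 = (-2, 0, -3).
v_2 = A·v_1 = (4, 7, 5).
v_3 = A·v_2 = (-8, -20, -2).
v_4 = A·v_3 = (16, 38, -10).

v_4 = (16, 38, -10)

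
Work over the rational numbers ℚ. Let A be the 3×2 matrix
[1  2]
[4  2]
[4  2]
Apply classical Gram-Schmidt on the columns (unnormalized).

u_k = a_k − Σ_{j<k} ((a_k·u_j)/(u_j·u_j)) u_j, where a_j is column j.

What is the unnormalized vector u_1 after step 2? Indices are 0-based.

u_1 = (16/11, -2/11, -2/11)

Step 1: u_0 = a_0 = (1, 4, 4).
Step 2: u_1 = a_1 − (6/11)·u_0 = (16/11, -2/11, -2/11).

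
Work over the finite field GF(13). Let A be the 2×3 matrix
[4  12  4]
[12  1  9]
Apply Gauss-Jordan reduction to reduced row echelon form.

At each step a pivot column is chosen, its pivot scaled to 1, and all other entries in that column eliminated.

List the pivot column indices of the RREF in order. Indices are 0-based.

pivot columns: 0, 1

step 1: normalize row 0 (÷4) = (1, 3, 1)
  row 1: subtract 12×row0 = (0, 4, 10)
step 2: normalize row 1 (÷4) = (0, 1, 9)
  row 0: subtract 3×row1 = (1, 0, 0)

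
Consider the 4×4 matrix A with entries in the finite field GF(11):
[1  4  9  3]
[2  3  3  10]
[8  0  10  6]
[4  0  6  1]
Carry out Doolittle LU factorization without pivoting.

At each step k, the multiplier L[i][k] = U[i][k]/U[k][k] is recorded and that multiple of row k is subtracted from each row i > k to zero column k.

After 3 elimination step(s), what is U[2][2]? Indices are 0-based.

[col 0] pivot 1
  R1 -= 2*R0 → (0, 6, 7, 4)  (L[1][0] := 2)
  R2 -= 8*R0 → (0, 1, 4, 4)  (L[2][0] := 8)
  R3 -= 4*R0 → (0, 6, 3, 0)  (L[3][0] := 4)
[col 1] pivot 6
  R2 -= 2*R1 → (0, 0, 1, 7)  (L[2][1] := 2)
  R3 -= 1*R1 → (0, 0, 7, 7)  (L[3][1] := 1)
[col 2] pivot 1
  R3 -= 7*R2 → (0, 0, 0, 2)  (L[3][2] := 7)

U[2][2] = 1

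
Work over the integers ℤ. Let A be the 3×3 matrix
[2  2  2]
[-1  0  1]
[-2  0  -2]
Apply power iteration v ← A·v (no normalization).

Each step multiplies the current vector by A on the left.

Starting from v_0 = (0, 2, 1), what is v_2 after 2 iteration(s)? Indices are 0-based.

v_0 = (0, 2, 1).
v_1 = A·v_0 = (6, 1, -2).
v_2 = A·v_1 = (10, -8, -8).

v_2 = (10, -8, -8)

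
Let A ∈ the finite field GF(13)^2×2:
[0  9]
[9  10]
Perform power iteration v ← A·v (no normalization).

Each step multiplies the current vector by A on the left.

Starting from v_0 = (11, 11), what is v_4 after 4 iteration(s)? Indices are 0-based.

v_4 = (10, 0)

v_0 = (11, 11).
v_1 = A·v_0 = (8, 1).
v_2 = A·v_1 = (9, 4).
v_3 = A·v_2 = (10, 4).
v_4 = A·v_3 = (10, 0).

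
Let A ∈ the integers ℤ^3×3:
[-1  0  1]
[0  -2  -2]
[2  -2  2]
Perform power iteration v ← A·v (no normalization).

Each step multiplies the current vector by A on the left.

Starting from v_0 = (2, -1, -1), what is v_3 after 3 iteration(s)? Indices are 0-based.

v_0 = (2, -1, -1).
v_1 = A·v_0 = (-3, 4, 4).
v_2 = A·v_1 = (7, -16, -6).
v_3 = A·v_2 = (-13, 44, 34).

v_3 = (-13, 44, 34)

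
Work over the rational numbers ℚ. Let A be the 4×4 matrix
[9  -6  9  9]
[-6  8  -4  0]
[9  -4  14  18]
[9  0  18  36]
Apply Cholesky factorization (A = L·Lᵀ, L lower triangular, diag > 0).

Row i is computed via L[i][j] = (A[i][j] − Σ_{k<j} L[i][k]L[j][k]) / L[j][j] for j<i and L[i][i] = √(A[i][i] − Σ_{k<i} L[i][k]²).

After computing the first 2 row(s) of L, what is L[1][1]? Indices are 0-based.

Step 1: L[0][0] = √(9) = 3.
  L[1][0] = (-6) / L[0][0] = -2.
Step 2: L[1][1] = √(4) = 2.

L[1][1] = 2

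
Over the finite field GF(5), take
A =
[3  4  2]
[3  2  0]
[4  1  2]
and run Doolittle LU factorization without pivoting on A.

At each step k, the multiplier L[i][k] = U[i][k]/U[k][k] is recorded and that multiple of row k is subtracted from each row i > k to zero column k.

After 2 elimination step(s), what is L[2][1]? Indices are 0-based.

L[2][1] = 3

Step 1: pivot at (0,0) is 3.
  row1 ← row1 − (1)·row0  ⇒  L[1][0]=1, U row1=(0, 3, 3)
  row2 ← row2 − (3)·row0  ⇒  L[2][0]=3, U row2=(0, 4, 1)
Step 2: pivot at (1,1) is 3.
  row2 ← row2 − (3)·row1  ⇒  L[2][1]=3, U row2=(0, 0, 2)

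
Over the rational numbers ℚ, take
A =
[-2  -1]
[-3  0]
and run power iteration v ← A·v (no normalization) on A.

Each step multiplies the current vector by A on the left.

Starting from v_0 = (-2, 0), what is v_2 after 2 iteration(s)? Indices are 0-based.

v_2 = (-14, -12)

v_0 = (-2, 0).
v_1 = A·v_0 = (4, 6).
v_2 = A·v_1 = (-14, -12).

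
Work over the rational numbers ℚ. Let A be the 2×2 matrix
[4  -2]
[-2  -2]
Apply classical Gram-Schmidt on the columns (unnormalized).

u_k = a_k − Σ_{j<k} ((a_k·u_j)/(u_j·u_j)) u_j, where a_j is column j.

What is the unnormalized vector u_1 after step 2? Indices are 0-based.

Step 1: u_0 = a_0 = (4, -2).
Step 2: u_1 = a_1 − (-1/5)·u_0 = (-6/5, -12/5).

u_1 = (-6/5, -12/5)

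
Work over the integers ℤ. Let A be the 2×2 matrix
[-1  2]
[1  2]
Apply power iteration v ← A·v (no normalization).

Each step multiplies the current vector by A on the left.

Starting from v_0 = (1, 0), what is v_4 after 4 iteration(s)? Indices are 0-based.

v_0 = (1, 0).
v_1 = A·v_0 = (-1, 1).
v_2 = A·v_1 = (3, 1).
v_3 = A·v_2 = (-1, 5).
v_4 = A·v_3 = (11, 9).

v_4 = (11, 9)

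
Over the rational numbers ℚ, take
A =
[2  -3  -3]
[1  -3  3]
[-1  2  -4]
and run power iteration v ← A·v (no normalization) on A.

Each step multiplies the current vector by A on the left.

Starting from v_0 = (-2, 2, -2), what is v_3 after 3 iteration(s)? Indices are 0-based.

v_3 = (-16, -488, 488)

v_0 = (-2, 2, -2).
v_1 = A·v_0 = (-4, -14, 14).
v_2 = A·v_1 = (-8, 80, -80).
v_3 = A·v_2 = (-16, -488, 488).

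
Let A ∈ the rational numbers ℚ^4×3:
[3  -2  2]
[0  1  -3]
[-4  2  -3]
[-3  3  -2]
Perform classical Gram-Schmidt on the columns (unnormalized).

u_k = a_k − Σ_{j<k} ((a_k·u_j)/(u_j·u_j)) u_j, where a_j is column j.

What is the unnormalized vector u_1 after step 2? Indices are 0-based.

Step 1: u_0 = a_0 = (3, 0, -4, -3).
Step 2: u_1 = a_1 − (-23/34)·u_0 = (1/34, 1, -12/17, 33/34).

u_1 = (1/34, 1, -12/17, 33/34)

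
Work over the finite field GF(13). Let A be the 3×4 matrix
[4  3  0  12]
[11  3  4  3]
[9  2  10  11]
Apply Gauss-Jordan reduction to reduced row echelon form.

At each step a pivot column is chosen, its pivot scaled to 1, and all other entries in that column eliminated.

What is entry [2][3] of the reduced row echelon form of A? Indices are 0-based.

step 1: normalize row 0 (÷4) = (1, 4, 0, 3)
  row 1: subtract 11×row0 = (0, 11, 4, 9)
  row 2: subtract 9×row0 = (0, 5, 10, 10)
step 2: normalize row 1 (÷11) = (0, 1, 11, 2)
  row 0: subtract 4×row1 = (1, 0, 8, 8)
  row 2: subtract 5×row1 = (0, 0, 7, 0)
step 3: normalize row 2 (÷7) = (0, 0, 1, 0)
  row 0: subtract 8×row2 = (1, 0, 0, 8)
  row 1: subtract 11×row2 = (0, 1, 0, 2)

M[2][3] = 0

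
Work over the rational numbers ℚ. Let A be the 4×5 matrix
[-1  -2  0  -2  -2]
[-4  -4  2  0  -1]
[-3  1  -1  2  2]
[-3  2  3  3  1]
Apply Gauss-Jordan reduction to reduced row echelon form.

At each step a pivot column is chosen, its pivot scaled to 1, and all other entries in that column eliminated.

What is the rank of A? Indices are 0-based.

rank = 4

[1] R0 /= -1  ⇒  (1, 2, 0, 2, 2)
     R1 -= -4·R0  ⇒  (0, 4, 2, 8, 7)
     R2 -= -3·R0  ⇒  (0, 7, -1, 8, 8)
     R3 -= -3·R0  ⇒  (0, 8, 3, 9, 7)
[2] R1 /= 4  ⇒  (0, 1, 1/2, 2, 7/4)
     R0 -= 2·R1  ⇒  (1, 0, -1, -2, -3/2)
     R2 -= 7·R1  ⇒  (0, 0, -9/2, -6, -17/4)
     R3 -= 8·R1  ⇒  (0, 0, -1, -7, -7)
[3] R2 /= -9/2  ⇒  (0, 0, 1, 4/3, 17/18)
     R0 -= -1·R2  ⇒  (1, 0, 0, -2/3, -5/9)
     R1 -= 1/2·R2  ⇒  (0, 1, 0, 4/3, 23/18)
     R3 -= -1·R2  ⇒  (0, 0, 0, -17/3, -109/18)
[4] R3 /= -17/3  ⇒  (0, 0, 0, 1, 109/102)
     R0 -= -2/3·R3  ⇒  (1, 0, 0, 0, 8/51)
     R1 -= 4/3·R3  ⇒  (0, 1, 0, 0, -5/34)
     R2 -= 4/3·R3  ⇒  (0, 0, 1, 0, -49/102)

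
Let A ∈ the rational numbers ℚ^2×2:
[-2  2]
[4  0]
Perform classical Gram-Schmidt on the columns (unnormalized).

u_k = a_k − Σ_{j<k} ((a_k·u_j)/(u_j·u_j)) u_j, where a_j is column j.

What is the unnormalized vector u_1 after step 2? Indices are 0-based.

u_1 = (8/5, 4/5)

Step 1: u_0 = a_0 = (-2, 4).
Step 2: u_1 = a_1 − (-1/5)·u_0 = (8/5, 4/5).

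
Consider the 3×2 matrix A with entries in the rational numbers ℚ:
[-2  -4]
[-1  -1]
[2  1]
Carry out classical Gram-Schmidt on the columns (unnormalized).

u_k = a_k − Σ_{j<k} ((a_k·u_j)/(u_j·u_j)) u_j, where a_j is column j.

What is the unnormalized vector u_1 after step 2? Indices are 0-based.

Step 1: u_0 = a_0 = (-2, -1, 2).
Step 2: u_1 = a_1 − (11/9)·u_0 = (-14/9, 2/9, -13/9).

u_1 = (-14/9, 2/9, -13/9)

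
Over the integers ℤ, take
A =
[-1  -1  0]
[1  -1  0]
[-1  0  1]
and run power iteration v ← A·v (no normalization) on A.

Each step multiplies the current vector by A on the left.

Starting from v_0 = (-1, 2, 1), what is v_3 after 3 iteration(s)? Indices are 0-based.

v_3 = (-6, 2, -1)

v_0 = (-1, 2, 1).
v_1 = A·v_0 = (-1, -3, 2).
v_2 = A·v_1 = (4, 2, 3).
v_3 = A·v_2 = (-6, 2, -1).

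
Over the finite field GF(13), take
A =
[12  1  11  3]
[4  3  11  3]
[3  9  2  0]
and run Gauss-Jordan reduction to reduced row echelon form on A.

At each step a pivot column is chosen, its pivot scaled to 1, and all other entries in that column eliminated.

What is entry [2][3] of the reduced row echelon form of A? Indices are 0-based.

M[2][3] = 0

pivot(0,0)=12: scale R0 → (1, 12, 2, 10)
  clear (1,0): R1 −= (4)R0 → (0, 7, 3, 2)
  clear (2,0): R2 −= (3)R0 → (0, 12, 9, 9)
pivot(1,1)=7: scale R1 → (0, 1, 6, 4)
  clear (0,1): R0 −= (12)R1 → (1, 0, 8, 1)
  clear (2,1): R2 −= (12)R1 → (0, 0, 2, 0)
pivot(2,2)=2: scale R2 → (0, 0, 1, 0)
  clear (0,2): R0 −= (8)R2 → (1, 0, 0, 1)
  clear (1,2): R1 −= (6)R2 → (0, 1, 0, 4)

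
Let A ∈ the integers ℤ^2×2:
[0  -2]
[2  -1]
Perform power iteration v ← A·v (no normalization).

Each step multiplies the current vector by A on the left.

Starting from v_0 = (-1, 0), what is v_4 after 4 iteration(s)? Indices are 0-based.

v_0 = (-1, 0).
v_1 = A·v_0 = (0, -2).
v_2 = A·v_1 = (4, 2).
v_3 = A·v_2 = (-4, 6).
v_4 = A·v_3 = (-12, -14).

v_4 = (-12, -14)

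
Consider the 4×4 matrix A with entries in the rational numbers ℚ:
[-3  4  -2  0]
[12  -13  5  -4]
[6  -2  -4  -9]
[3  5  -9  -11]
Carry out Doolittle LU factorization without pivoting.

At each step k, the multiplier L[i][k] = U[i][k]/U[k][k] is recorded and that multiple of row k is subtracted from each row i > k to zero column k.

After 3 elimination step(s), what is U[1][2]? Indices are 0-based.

[col 0] pivot -3
  R1 -= -4*R0 → (0, 3, -3, -4)  (L[1][0] := -4)
  R2 -= -2*R0 → (0, 6, -8, -9)  (L[2][0] := -2)
  R3 -= -1*R0 → (0, 9, -11, -11)  (L[3][0] := -1)
[col 1] pivot 3
  R2 -= 2*R1 → (0, 0, -2, -1)  (L[2][1] := 2)
  R3 -= 3*R1 → (0, 0, -2, 1)  (L[3][1] := 3)
[col 2] pivot -2
  R3 -= 1*R2 → (0, 0, 0, 2)  (L[3][2] := 1)

U[1][2] = -3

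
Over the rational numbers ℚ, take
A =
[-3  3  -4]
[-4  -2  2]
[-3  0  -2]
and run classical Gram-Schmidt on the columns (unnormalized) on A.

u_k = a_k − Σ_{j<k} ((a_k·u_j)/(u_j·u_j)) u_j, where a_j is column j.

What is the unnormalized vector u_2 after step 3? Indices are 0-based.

u_2 = (20/49, 30/49, -60/49)

Step 1: u_0 = a_0 = (-3, -4, -3).
Step 2: u_1 = a_1 − (-1/34)·u_0 = (99/34, -36/17, -3/34).
Step 3: u_2 = a_2 − (5/17)·u_0 − (-178/147)·u_1 = (20/49, 30/49, -60/49).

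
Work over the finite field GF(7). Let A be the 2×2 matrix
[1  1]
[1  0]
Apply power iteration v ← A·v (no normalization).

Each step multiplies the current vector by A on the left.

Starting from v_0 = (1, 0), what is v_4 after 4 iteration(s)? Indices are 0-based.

v_4 = (5, 3)

v_0 = (1, 0).
v_1 = A·v_0 = (1, 1).
v_2 = A·v_1 = (2, 1).
v_3 = A·v_2 = (3, 2).
v_4 = A·v_3 = (5, 3).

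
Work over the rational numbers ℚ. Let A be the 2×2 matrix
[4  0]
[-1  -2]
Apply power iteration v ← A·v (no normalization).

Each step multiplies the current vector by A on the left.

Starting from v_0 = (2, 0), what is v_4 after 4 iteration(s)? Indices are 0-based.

v_0 = (2, 0).
v_1 = A·v_0 = (8, -2).
v_2 = A·v_1 = (32, -4).
v_3 = A·v_2 = (128, -24).
v_4 = A·v_3 = (512, -80).

v_4 = (512, -80)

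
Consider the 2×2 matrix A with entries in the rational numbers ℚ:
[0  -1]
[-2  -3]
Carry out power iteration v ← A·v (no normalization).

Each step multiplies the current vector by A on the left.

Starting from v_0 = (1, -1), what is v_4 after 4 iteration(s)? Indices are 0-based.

v_0 = (1, -1).
v_1 = A·v_0 = (1, 1).
v_2 = A·v_1 = (-1, -5).
v_3 = A·v_2 = (5, 17).
v_4 = A·v_3 = (-17, -61).

v_4 = (-17, -61)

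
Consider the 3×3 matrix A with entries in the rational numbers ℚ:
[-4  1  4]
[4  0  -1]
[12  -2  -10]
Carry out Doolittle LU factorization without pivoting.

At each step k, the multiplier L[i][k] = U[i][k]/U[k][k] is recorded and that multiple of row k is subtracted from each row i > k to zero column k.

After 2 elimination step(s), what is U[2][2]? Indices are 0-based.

[col 0] pivot -4
  R1 -= -1*R0 → (0, 1, 3)  (L[1][0] := -1)
  R2 -= -3*R0 → (0, 1, 2)  (L[2][0] := -3)
[col 1] pivot 1
  R2 -= 1*R1 → (0, 0, -1)  (L[2][1] := 1)

U[2][2] = -1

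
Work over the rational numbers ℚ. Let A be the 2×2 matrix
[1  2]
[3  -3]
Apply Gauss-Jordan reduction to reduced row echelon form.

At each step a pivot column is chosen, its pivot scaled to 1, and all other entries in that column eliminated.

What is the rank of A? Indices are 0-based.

[1] R0 /= 1  ⇒  (1, 2)
     R1 -= 3·R0  ⇒  (0, -9)
[2] R1 /= -9  ⇒  (0, 1)
     R0 -= 2·R1  ⇒  (1, 0)

rank = 2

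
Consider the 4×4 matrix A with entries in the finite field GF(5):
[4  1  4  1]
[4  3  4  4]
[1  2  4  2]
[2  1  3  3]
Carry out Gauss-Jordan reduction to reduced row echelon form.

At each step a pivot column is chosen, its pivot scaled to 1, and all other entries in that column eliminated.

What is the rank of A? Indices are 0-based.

pivot(0,0)=4: scale R0 → (1, 4, 1, 4)
  clear (1,0): R1 −= (4)R0 → (0, 2, 0, 3)
  clear (2,0): R2 −= (1)R0 → (0, 3, 3, 3)
  clear (3,0): R3 −= (2)R0 → (0, 3, 1, 0)
pivot(1,1)=2: scale R1 → (0, 1, 0, 4)
  clear (0,1): R0 −= (4)R1 → (1, 0, 1, 3)
  clear (2,1): R2 −= (3)R1 → (0, 0, 3, 1)
  clear (3,1): R3 −= (3)R1 → (0, 0, 1, 3)
pivot(2,2)=3: scale R2 → (0, 0, 1, 2)
  clear (0,2): R0 −= (1)R2 → (1, 0, 0, 1)
  clear (3,2): R3 −= (1)R2 → (0, 0, 0, 1)
pivot(3,3)=1: scale R3 → (0, 0, 0, 1)
  clear (0,3): R0 −= (1)R3 → (1, 0, 0, 0)
  clear (1,3): R1 −= (4)R3 → (0, 1, 0, 0)
  clear (2,3): R2 −= (2)R3 → (0, 0, 1, 0)

rank = 4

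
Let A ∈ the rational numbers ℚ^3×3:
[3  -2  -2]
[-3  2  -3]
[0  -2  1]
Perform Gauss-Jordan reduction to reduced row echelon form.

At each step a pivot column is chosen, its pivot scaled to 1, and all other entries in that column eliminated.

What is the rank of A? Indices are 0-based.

step 1: normalize row 0 (÷3) = (1, -2/3, -2/3)
  row 1: subtract -3×row0 = (0, 0, -5)
step 2: exchange rows 1,2
step 2: normalize row 1 (÷-2) = (0, 1, -1/2)
  row 0: subtract -2/3×row1 = (1, 0, -1)
step 3: normalize row 2 (÷-5) = (0, 0, 1)
  row 0: subtract -1×row2 = (1, 0, 0)
  row 1: subtract -1/2×row2 = (0, 1, 0)

rank = 3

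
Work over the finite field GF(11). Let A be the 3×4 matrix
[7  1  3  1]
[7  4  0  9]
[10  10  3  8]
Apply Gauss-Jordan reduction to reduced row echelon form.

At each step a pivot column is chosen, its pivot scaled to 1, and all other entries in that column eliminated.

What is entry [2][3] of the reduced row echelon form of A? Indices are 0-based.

M[2][3] = 1

[1] R0 /= 7  ⇒  (1, 8, 2, 8)
     R1 -= 7·R0  ⇒  (0, 3, 8, 8)
     R2 -= 10·R0  ⇒  (0, 7, 5, 5)
[2] R1 /= 3  ⇒  (0, 1, 10, 10)
     R0 -= 8·R1  ⇒  (1, 0, 10, 5)
     R2 -= 7·R1  ⇒  (0, 0, 1, 1)
[3] R2 /= 1  ⇒  (0, 0, 1, 1)
     R0 -= 10·R2  ⇒  (1, 0, 0, 6)
     R1 -= 10·R2  ⇒  (0, 1, 0, 0)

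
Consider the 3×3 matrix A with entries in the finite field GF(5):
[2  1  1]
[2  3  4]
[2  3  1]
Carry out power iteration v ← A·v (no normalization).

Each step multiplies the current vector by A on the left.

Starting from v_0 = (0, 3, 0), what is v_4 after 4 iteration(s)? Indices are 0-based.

v_0 = (0, 3, 0).
v_1 = A·v_0 = (3, 4, 4).
v_2 = A·v_1 = (4, 4, 2).
v_3 = A·v_2 = (4, 3, 2).
v_4 = A·v_3 = (3, 0, 4).

v_4 = (3, 0, 4)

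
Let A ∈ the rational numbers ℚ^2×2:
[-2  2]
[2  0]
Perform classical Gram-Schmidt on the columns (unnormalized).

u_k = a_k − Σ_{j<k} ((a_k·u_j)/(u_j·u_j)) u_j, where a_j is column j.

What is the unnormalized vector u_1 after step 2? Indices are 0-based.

u_1 = (1, 1)

Step 1: u_0 = a_0 = (-2, 2).
Step 2: u_1 = a_1 − (-1/2)·u_0 = (1, 1).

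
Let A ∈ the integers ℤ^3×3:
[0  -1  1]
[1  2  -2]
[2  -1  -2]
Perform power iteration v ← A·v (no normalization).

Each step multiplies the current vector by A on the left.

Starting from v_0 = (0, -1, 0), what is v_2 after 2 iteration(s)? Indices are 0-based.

v_0 = (0, -1, 0).
v_1 = A·v_0 = (1, -2, 1).
v_2 = A·v_1 = (3, -5, 2).

v_2 = (3, -5, 2)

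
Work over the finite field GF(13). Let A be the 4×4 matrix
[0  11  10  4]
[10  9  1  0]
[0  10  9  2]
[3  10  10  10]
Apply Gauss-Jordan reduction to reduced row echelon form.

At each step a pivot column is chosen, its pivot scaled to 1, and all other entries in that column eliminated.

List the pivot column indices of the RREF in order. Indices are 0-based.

pivot columns: 0, 1, 2, 3

step 1: exchange rows 0,1
step 1: normalize row 0 (÷10) = (1, 10, 4, 0)
  row 3: subtract 3×row0 = (0, 6, 11, 10)
step 2: normalize row 1 (÷11) = (0, 1, 8, 11)
  row 0: subtract 10×row1 = (1, 0, 2, 7)
  row 2: subtract 10×row1 = (0, 0, 7, 9)
  row 3: subtract 6×row1 = (0, 0, 2, 9)
step 3: normalize row 2 (÷7) = (0, 0, 1, 5)
  row 0: subtract 2×row2 = (1, 0, 0, 10)
  row 1: subtract 8×row2 = (0, 1, 0, 10)
  row 3: subtract 2×row2 = (0, 0, 0, 12)
step 4: normalize row 3 (÷12) = (0, 0, 0, 1)
  row 0: subtract 10×row3 = (1, 0, 0, 0)
  row 1: subtract 10×row3 = (0, 1, 0, 0)
  row 2: subtract 5×row3 = (0, 0, 1, 0)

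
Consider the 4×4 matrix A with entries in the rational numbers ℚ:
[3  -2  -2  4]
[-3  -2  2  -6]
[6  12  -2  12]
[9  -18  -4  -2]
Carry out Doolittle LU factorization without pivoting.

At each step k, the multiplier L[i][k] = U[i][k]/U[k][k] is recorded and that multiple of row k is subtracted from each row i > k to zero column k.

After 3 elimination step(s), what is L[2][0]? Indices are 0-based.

L[2][0] = 2

Step 1: pivot at (0,0) is 3.
  row1 ← row1 − (-1)·row0  ⇒  L[1][0]=-1, U row1=(0, -4, 0, -2)
  row2 ← row2 − (2)·row0  ⇒  L[2][0]=2, U row2=(0, 16, 2, 4)
  row3 ← row3 − (3)·row0  ⇒  L[3][0]=3, U row3=(0, -12, 2, -14)
Step 2: pivot at (1,1) is -4.
  row2 ← row2 − (-4)·row1  ⇒  L[2][1]=-4, U row2=(0, 0, 2, -4)
  row3 ← row3 − (3)·row1  ⇒  L[3][1]=3, U row3=(0, 0, 2, -8)
Step 3: pivot at (2,2) is 2.
  row3 ← row3 − (1)·row2  ⇒  L[3][2]=1, U row3=(0, 0, 0, -4)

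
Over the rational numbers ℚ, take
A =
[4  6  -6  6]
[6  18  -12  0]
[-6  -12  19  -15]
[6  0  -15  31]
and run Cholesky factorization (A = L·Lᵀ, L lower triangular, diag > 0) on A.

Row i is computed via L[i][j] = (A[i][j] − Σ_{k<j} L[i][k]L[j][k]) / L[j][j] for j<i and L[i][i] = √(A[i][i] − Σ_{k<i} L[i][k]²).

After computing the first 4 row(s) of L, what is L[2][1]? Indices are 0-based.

Step 1: L[0][0] = √(4) = 2.
  L[1][0] = (6) / L[0][0] = 3.
Step 2: L[1][1] = √(9) = 3.
  L[2][0] = (-6) / L[0][0] = -3.
  L[2][1] = (-3) / L[1][1] = -1.
Step 3: L[2][2] = √(9) = 3.
  L[3][0] = (6) / L[0][0] = 3.
  L[3][1] = (-9) / L[1][1] = -3.
  L[3][2] = (-9) / L[2][2] = -3.
Step 4: L[3][3] = √(4) = 2.

L[2][1] = -1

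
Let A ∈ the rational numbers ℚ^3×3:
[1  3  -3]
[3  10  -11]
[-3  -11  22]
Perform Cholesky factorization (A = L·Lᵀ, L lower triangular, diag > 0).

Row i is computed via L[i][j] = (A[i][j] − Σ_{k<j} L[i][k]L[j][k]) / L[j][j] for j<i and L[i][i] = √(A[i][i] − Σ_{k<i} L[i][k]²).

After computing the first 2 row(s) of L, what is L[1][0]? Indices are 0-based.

L[1][0] = 3

Step 1: L[0][0] = √(1) = 1.
  L[1][0] = (3) / L[0][0] = 3.
Step 2: L[1][1] = √(1) = 1.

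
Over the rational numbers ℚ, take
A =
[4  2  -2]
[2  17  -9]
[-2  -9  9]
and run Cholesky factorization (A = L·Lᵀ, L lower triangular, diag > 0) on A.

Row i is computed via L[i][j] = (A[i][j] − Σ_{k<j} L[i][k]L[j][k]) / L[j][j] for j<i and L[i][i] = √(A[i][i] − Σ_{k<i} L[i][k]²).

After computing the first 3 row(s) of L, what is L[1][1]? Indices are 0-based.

L[1][1] = 4

Step 1: L[0][0] = √(4) = 2.
  L[1][0] = (2) / L[0][0] = 1.
Step 2: L[1][1] = √(16) = 4.
  L[2][0] = (-2) / L[0][0] = -1.
  L[2][1] = (-8) / L[1][1] = -2.
Step 3: L[2][2] = √(4) = 2.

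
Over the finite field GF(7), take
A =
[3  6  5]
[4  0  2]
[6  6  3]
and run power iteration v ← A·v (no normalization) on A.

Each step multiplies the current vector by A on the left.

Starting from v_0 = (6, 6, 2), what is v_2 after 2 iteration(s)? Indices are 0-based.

v_0 = (6, 6, 2).
v_1 = A·v_0 = (1, 0, 1).
v_2 = A·v_1 = (1, 6, 2).

v_2 = (1, 6, 2)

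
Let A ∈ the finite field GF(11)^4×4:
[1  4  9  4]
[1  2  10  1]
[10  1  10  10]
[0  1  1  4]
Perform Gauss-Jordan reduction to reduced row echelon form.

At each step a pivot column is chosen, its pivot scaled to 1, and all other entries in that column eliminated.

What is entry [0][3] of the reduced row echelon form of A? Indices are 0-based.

M[0][3] = 9

pivot(0,0)=1: scale R0 → (1, 4, 9, 4)
  clear (1,0): R1 −= (1)R0 → (0, 9, 1, 8)
  clear (2,0): R2 −= (10)R0 → (0, 5, 8, 3)
pivot(1,1)=9: scale R1 → (0, 1, 5, 7)
  clear (0,1): R0 −= (4)R1 → (1, 0, 0, 9)
  clear (2,1): R2 −= (5)R1 → (0, 0, 5, 1)
  clear (3,1): R3 −= (1)R1 → (0, 0, 7, 8)
pivot(2,2)=5: scale R2 → (0, 0, 1, 9)
  clear (1,2): R1 −= (5)R2 → (0, 1, 0, 6)
  clear (3,2): R3 −= (7)R2 → (0, 0, 0, 0)
col 3: no nonzero at/below row 3; advance.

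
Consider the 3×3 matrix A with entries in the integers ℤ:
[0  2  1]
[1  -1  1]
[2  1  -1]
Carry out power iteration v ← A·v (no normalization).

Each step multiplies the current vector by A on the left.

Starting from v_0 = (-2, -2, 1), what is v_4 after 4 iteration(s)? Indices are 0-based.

v_0 = (-2, -2, 1).
v_1 = A·v_0 = (-3, 1, -7).
v_2 = A·v_1 = (-5, -11, 2).
v_3 = A·v_2 = (-20, 8, -23).
v_4 = A·v_3 = (-7, -51, -9).

v_4 = (-7, -51, -9)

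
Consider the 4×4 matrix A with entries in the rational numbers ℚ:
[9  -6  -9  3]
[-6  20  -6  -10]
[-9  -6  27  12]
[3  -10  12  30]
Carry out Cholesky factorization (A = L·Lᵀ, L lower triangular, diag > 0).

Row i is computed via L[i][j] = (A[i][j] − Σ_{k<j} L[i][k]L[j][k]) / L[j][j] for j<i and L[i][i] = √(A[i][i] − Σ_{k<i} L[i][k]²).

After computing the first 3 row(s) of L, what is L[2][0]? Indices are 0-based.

L[2][0] = -3

Step 1: L[0][0] = √(9) = 3.
  L[1][0] = (-6) / L[0][0] = -2.
Step 2: L[1][1] = √(16) = 4.
  L[2][0] = (-9) / L[0][0] = -3.
  L[2][1] = (-12) / L[1][1] = -3.
Step 3: L[2][2] = √(9) = 3.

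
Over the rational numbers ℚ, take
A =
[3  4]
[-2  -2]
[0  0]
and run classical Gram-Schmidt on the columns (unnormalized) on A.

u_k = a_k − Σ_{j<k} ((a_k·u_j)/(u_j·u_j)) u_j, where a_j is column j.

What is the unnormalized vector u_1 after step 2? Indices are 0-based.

u_1 = (4/13, 6/13, 0)

Step 1: u_0 = a_0 = (3, -2, 0).
Step 2: u_1 = a_1 − (16/13)·u_0 = (4/13, 6/13, 0).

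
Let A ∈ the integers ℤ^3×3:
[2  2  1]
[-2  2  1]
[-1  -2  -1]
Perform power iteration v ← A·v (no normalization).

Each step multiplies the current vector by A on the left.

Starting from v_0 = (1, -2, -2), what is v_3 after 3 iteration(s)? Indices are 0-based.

v_0 = (1, -2, -2).
v_1 = A·v_0 = (-4, -8, 5).
v_2 = A·v_1 = (-19, -3, 15).
v_3 = A·v_2 = (-29, 47, 10).

v_3 = (-29, 47, 10)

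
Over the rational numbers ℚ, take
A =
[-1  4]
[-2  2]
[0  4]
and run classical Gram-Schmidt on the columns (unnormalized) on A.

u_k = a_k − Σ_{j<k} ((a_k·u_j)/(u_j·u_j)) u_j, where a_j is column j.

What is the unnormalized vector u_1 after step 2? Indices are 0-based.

u_1 = (12/5, -6/5, 4)

Step 1: u_0 = a_0 = (-1, -2, 0).
Step 2: u_1 = a_1 − (-8/5)·u_0 = (12/5, -6/5, 4).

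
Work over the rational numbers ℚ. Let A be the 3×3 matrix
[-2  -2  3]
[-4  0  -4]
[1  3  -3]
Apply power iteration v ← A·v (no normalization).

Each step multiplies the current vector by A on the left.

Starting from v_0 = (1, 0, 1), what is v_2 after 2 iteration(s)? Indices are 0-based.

v_0 = (1, 0, 1).
v_1 = A·v_0 = (1, -8, -2).
v_2 = A·v_1 = (8, 4, -17).

v_2 = (8, 4, -17)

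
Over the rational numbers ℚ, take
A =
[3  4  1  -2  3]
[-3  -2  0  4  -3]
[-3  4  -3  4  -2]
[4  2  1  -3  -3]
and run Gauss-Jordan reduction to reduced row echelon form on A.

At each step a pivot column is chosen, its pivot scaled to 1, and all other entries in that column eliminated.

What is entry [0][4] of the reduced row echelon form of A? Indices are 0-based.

M[0][4] = -35/6

pivot(0,0)=3: scale R0 → (1, 4/3, 1/3, -2/3, 1)
  clear (1,0): R1 −= (-3)R0 → (0, 2, 1, 2, 0)
  clear (2,0): R2 −= (-3)R0 → (0, 8, -2, 2, 1)
  clear (3,0): R3 −= (4)R0 → (0, -10/3, -1/3, -1/3, -7)
pivot(1,1)=2: scale R1 → (0, 1, 1/2, 1, 0)
  clear (0,1): R0 −= (4/3)R1 → (1, 0, -1/3, -2, 1)
  clear (2,1): R2 −= (8)R1 → (0, 0, -6, -6, 1)
  clear (3,1): R3 −= (-10/3)R1 → (0, 0, 4/3, 3, -7)
pivot(2,2)=-6: scale R2 → (0, 0, 1, 1, -1/6)
  clear (0,2): R0 −= (-1/3)R2 → (1, 0, 0, -5/3, 17/18)
  clear (1,2): R1 −= (1/2)R2 → (0, 1, 0, 1/2, 1/12)
  clear (3,2): R3 −= (4/3)R2 → (0, 0, 0, 5/3, -61/9)
pivot(3,3)=5/3: scale R3 → (0, 0, 0, 1, -61/15)
  clear (0,3): R0 −= (-5/3)R3 → (1, 0, 0, 0, -35/6)
  clear (1,3): R1 −= (1/2)R3 → (0, 1, 0, 0, 127/60)
  clear (2,3): R2 −= (1)R3 → (0, 0, 1, 0, 39/10)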